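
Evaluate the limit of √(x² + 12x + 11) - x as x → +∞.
This is an ∞ − ∞ indeterminate form.
Multiply and divide by the conjugate √(x²+12x + 11) + x; the x² terms cancel, leaving (12x + 11)/(√(x²+12x + 11)+x) → 12/2 = 6.
Limit = 6.

Final answer: 6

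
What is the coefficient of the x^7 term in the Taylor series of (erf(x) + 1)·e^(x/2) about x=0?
Expand to order 7: (erf(x) + 1)·e^(x/2) = x^7·(1/645120 - 1307/(53760·√(π))) + x^6·(1/46080 + 499/(5760·√(π))) + x^5·(1/3840 + 39/(320·√(π))) + x^4·(1/384 - 7/(24·√(π))) + x^3·(1/48 - 5/(12·√(π))) + x^2·(1/8 + 1/√(π)) + x·(1/2 + 2/√(π)) + 1 + O(x^8).
The coefficient of x^7 is 1/645120 - 1307/(53760·√(π)).

Final answer: 1/645120 - 1307/(53760·√(π))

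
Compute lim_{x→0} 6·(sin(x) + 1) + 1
Direct substitution at x = 0 gives 7.

Final answer: 7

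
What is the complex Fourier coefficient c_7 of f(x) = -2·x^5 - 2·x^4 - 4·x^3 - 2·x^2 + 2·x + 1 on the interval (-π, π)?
Compute the real Fourier coefficients first: a_7 = 296/2401 + 16·π^2/49, b_7 = -4·π^4/7 - 312·π^2/343 + 11476/16807.
Then c_7 = (a_7 − i·b_7)/2 = 148/2401 + 8·π^2/49 - 5738·i/16807 + 156·i·π^2/343 + 2·i·π^4/7.

Final answer: 148/2401 + 8·π^2/49 - 5738·i/16807 + 156·i·π^2/343 + 2·i·π^4/7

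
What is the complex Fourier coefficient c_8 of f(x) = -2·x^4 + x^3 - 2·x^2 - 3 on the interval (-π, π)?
Compute the real Fourier coefficients first: a_8 = -π^2/4 - 13/128, b_8 = 3/128 - π^2/4.
Then c_8 = (a_8 − i·b_8)/2 = -π^2/8 - 13/256 - 3·i/256 + i·π^2/8.

Final answer: -π^2/8 - 13/256 - 3·i/256 + i·π^2/8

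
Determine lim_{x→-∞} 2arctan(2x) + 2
Evaluate the dominant behaviour as x → -∞; each term tends to a finite value or vanishes.
Limit = 2 - π.

Final answer: 2 - π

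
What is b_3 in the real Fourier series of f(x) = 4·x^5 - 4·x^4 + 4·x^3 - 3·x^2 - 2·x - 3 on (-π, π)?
b_3 = (1/π) ∫_{-π}^{π} f(x)·sin(3x) dx.
Evaluate the integral (use parity and integration by parts as needed): b_3 = -88·π^2/27 + 68/81 + 8·π^4/3.

Final answer: -88·π^2/27 + 68/81 + 8·π^4/3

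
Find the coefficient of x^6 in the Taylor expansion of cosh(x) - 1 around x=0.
Expand to order 6: cosh(x) - 1 = x^6/720 + x^4/24 + x^2/2 + O(x^7).
The coefficient of x^6 is 1/720.

Final answer: 1/720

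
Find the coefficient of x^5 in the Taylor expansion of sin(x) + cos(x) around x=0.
Expand to order 5: sin(x) + cos(x) = x^5/120 + x^4/24 - x^3/6 - x^2/2 + x + 1 + O(x^6).
The coefficient of x^5 is 1/120.

Final answer: 1/120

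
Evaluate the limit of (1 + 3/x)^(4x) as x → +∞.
As x → +∞: write (1 + 3/x)^(4x) = ((1 + 3/x)^x)^4 → (e^3)^4 = e^12.
Limit = e^(12).

Final answer: e^(12)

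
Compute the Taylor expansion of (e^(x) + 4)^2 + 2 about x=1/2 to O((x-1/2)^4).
e + 8·e^(1/2) + 18 + (2·e + 8·e^(1/2))·(x - 1/2) + (2·e^(5/2) + 28·e^(2) + 256·e^(1/2) + 144·e^(3/2) + 320·e)·(x - 1/2)^2/(e^(3/2) + 12·e + 64 + 48·e^(1/2)) + (4·e^(5/2) + 52·e^(2) + 256·e^(1/2) + 240·e^(3/2) + 448·e)·(x - 1/2)^3/(3·e^(3/2) + 36·e + 192 + 144·e^(1/2))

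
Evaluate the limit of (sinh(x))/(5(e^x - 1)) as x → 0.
Both numerator and denominator → 0 as x → 0; this is a 0/0 indeterminate form.
Expand each to leading order near x = 0: numerator ~ x, denominator ~ 5·x.
The limit of the ratio is 1/5.

Final answer: 1/5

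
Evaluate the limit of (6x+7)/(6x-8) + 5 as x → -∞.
Evaluate the dominant behaviour as x → -∞; each term tends to a finite value or vanishes.
Limit = 6.

Final answer: 6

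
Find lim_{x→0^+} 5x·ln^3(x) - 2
The product is a 0·∞ indeterminate form at x → 0⁺.
Rewrite the product as 5·ln^3(x) / x^(-1) and apply L'Hôpital, or use the standard hierarchy x^(-1) ≫ |ln x|^3 as x → 0⁺.
The indeterminate product → 0, so the limit = -2.

Final answer: -2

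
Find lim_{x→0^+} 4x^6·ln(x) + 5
The product is a 0·∞ indeterminate form at x → 0⁺.
Rewrite the product as 4·ln(x) / x^(-6) and apply L'Hôpital, or use the standard hierarchy x^(-6) ≫ |ln x| as x → 0⁺.
The indeterminate product → 0, so the limit = 5.

Final answer: 5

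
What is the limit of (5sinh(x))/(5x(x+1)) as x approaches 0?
Both numerator and denominator → 0 as x → 0; this is a 0/0 indeterminate form.
Expand each to leading order near x = 0: numerator ~ 5·x, denominator ~ 5·x.
The limit of the ratio is 1.

Final answer: 1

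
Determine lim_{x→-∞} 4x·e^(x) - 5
The product is a 0·∞ indeterminate form at x → -∞.
Rewrite the product as 4x / e^(-x) (an ∞/∞ form) and apply L'Hôpital, or use the standard hierarchy e^(|x|) ≫ |x| as x → -∞.
The indeterminate product → 0, so the limit = -5.

Final answer: -5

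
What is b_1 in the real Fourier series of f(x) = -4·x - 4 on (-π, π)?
b_1 = (1/π) ∫_{-π}^{π} f(x)·sin(1x) dx.
Evaluate the integral (use parity and integration by parts as needed): b_1 = -8.

Final answer: -8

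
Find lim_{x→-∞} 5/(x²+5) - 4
Evaluate the dominant behaviour as x → -∞; each term tends to a finite value or vanishes.
Limit = -4.

Final answer: -4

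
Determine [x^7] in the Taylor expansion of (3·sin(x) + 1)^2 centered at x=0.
Expand to order 7: (3·sin(x) + 1)^2 = -x^7/840 + 2·x^6/5 + x^5/20 - 3·x^4 - x^3 + 9·x^2 + 6·x + 1 + O(x^8).
The coefficient of x^7 is -1/840.

Final answer: -1/840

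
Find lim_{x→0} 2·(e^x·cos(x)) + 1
Direct substitution at x = 0 gives 3.

Final answer: 3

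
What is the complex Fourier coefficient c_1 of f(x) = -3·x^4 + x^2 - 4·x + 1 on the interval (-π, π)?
Compute the real Fourier coefficients first: a_1 = -148 + 24·π^2, b_1 = -8.
Then c_1 = (a_1 − i·b_1)/2 = -74 + 12·π^2 + 4·i.

Final answer: -74 + 12·π^2 + 4·i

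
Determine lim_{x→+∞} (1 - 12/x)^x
As x → +∞: this is the defining limit (1 - 12/x)^x → e^(-12).
Limit = e^(-12).

Final answer: e^(-12)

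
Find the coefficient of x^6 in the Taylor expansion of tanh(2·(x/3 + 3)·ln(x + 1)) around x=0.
Expand to order 6: tanh(2·(x/3 + 3)·ln(x + 1)) = -777586·x^6/405 + 5671·x^5/6 + 1489·x^4/18 - 211·x^3/3 - 7·x^2/3 + 6·x + O(x^7).
The coefficient of x^6 is -777586/405.

Final answer: -777586/405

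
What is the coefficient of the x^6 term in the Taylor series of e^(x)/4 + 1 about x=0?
Expand to order 6: e^(x)/4 + 1 = x^6/2880 + x^5/480 + x^4/96 + x^3/24 + x^2/8 + x/4 + 5/4 + O(x^7).
The coefficient of x^6 is 1/2880.

Final answer: 1/2880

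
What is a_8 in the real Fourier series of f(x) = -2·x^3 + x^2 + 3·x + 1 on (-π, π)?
a_8 = (1/π) ∫_{-π}^{π} f(x)·cos(8x) dx.
Evaluate the integral (use parity and integration by parts as needed): a_8 = 1/16.

Final answer: 1/16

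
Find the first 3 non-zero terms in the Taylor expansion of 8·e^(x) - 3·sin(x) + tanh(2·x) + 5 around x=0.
4·x^2 + 7·x + 13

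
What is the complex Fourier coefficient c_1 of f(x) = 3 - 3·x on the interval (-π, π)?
Compute the real Fourier coefficients first: a_1 = 0, b_1 = -6.
Then c_1 = (a_1 − i·b_1)/2 = 3·i.

Final answer: 3·i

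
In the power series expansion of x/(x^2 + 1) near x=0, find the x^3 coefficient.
Expand to order 3: x/(x^2 + 1) = -x^3 + x + O(x^4).
The coefficient of x^3 is -1.

Final answer: -1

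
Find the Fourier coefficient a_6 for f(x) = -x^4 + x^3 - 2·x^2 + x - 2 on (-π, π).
a_6 = (1/π) ∫_{-π}^{π} f(x)·cos(6x) dx.
Evaluate the integral (use parity and integration by parts as needed): a_6 = -2·π^2/9 - 5/27.

Final answer: -2·π^2/9 - 5/27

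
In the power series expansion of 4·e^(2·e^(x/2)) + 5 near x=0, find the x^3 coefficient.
Expand to order 3: 4·e^(2·e^(x/2)) + 5 = 11·x^3·e^(2)/6 + 3·x^2·e^(2) + 4·x·e^(2) + 5 + 4·e^(2) + O(x^4).
The coefficient of x^3 is 11·e^(2)/6.

Final answer: 11·e^(2)/6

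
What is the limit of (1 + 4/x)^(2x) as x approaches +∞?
As x → +∞: write (1 + 4/x)^(2x) = ((1 + 4/x)^x)^2 → (e^4)^2 = e^8.
Limit = e^(8).

Final answer: e^(8)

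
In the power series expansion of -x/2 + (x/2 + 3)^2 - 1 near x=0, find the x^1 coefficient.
Expand to order 1: -x/2 + (x/2 + 3)^2 - 1 = 5·x/2 + 8 + O(x^2).
The coefficient of x^1 is 5/2.

Final answer: 5/2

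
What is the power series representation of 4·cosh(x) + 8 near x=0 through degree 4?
x^4/6 + 2·x^2 + 12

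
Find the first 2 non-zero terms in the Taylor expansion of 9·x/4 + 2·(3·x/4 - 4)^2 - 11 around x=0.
21 - 39·x/4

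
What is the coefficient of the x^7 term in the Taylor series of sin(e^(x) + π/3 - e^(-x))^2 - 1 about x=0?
Expand to order 7: sin(e^(x) + π/3 - e^(-x))^2 - 1 = 487·√(3)·x^7/720 + 4·x^6/15 + 97·√(3)·x^5/120 + 2·x^4 - 5·√(3)·x^3/2 - 2·x^2 + √(3)·x - 1/4 + O(x^8).
The coefficient of x^7 is 487·√(3)/720.

Final answer: 487·√(3)/720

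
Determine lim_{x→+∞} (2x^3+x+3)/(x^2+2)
This is an ∞/∞ indeterminate form as x → +∞.
Divide numerator and denominator by x^3 and let the lower-order terms vanish; the numerator's degree 3 exceeds the denominator's degree 2, so the quotient diverges.
Limit = ∞.

Final answer: ∞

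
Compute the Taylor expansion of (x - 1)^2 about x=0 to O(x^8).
x^2 - 2·x + 1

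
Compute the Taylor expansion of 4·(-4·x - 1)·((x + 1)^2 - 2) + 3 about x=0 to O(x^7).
-16·x^3 - 36·x^2 + 8·x + 7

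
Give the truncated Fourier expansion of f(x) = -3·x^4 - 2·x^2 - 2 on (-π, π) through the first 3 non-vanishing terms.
(-136 + 24·π^2)·cos(x) + (7 - 6·π^2)·cos(2·x) - 3·π^4/5 - 2·π^2/3 - 2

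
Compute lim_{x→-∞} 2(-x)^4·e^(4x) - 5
The product is a 0·∞ indeterminate form at x → -∞.
Rewrite the product as 2(-x)^4 / e^(-4x) (an ∞/∞ form) and apply L'Hôpital, or use the standard hierarchy e^(4|x|) ≫ |(-x)^4| as x → -∞.
The indeterminate product → 0, so the limit = -5.

Final answer: -5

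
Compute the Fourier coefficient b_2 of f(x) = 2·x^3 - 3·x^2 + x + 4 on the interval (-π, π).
b_2 = (1/π) ∫_{-π}^{π} f(x)·sin(2x) dx.
Evaluate the integral (use parity and integration by parts as needed): b_2 = 2 - 2·π^2.

Final answer: 2 - 2·π^2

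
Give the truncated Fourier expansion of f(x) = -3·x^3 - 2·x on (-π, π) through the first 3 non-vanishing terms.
(32 - 6·π^2)·sin(x) + (-5/2 + 3·π^2)·sin(2·x) - 2·π^2·sin(3·x)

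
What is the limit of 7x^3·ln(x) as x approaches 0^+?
This is a 0·∞ indeterminate form at x → 0⁺.
Rewrite the product as 7·ln(x) / x^(-3) and apply L'Hôpital, or use the standard hierarchy x^(-3) ≫ |ln x| as x → 0⁺.
The indeterminate product → 0, so the limit = 0.

Final answer: 0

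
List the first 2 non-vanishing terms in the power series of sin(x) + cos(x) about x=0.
x + 1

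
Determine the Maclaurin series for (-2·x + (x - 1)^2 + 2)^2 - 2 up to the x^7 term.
x^4 - 8·x^3 + 22·x^2 - 24·x + 7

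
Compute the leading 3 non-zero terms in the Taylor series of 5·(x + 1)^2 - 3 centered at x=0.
5·x^2 + 10·x + 2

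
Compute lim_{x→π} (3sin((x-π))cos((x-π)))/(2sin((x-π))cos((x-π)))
Both numerator and denominator → 0 as x → π; this is a 0/0 indeterminate form.
Expand each to leading order near x = π: numerator ~ 3·(x - π), denominator ~ 2·(x - π).
The limit of the ratio is 3/2.

Final answer: 3/2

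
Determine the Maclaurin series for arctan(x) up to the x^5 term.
x^5/5 - x^3/3 + x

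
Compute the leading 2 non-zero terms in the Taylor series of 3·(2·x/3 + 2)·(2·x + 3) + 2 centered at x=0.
18·x + 20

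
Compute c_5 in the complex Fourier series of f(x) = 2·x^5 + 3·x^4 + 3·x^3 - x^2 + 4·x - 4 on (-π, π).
Compute the real Fourier coefficients first: a_5 = 244/625 - 24·π^2/25, b_5 = 916/625 + 14·π^2/25 + 4·π^4/5.
Then c_5 = (a_5 − i·b_5)/2 = -12·π^2/25 + 122/625 - 2·i·π^4/5 - 7·i·π^2/25 - 458·i/625.

Final answer: -12·π^2/25 + 122/625 - 2·i·π^4/5 - 7·i·π^2/25 - 458·i/625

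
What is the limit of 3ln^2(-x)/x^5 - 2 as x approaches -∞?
The quotient is an ∞/∞ indeterminate form as x → -∞.
Compare growth rates of the dominant terms (exponentials ≫ polynomials ≫ logarithms), or apply L'Hôpital's rule; the quotient → 0.
Adding the constant: 0 - 2 = -2. Limit = -2.

Final answer: -2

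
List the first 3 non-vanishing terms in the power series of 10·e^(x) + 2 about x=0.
5·x^2 + 10·x + 12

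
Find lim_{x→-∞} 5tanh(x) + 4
Evaluate the dominant behaviour as x → -∞; each term tends to a finite value or vanishes.
Limit = -1.

Final answer: -1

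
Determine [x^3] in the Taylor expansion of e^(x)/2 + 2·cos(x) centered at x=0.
Expand to order 3: e^(x)/2 + 2·cos(x) = x^3/12 - 3·x^2/4 + x/2 + 5/2 + O(x^4).
The coefficient of x^3 is 1/12.

Final answer: 1/12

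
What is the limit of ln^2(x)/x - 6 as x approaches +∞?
The quotient is an ∞/∞ indeterminate form as x → +∞.
The polynomial denominator x dominates the logarithmic numerator (any positive power of x ≫ ln^2(x) as x → ∞), so the quotient → 0.
Adding the constant: 0 - 6 = -6. Limit = -6.

Final answer: -6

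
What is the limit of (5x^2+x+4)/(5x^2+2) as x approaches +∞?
This is an ∞/∞ indeterminate form as x → +∞.
Divide numerator and denominator by x^2 and let the lower-order terms vanish; the leading terms give 5/5 = 1.
Limit = 1.

Final answer: 1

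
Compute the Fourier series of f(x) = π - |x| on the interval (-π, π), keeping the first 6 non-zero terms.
4·cos(x)/π + 4·cos(3·x)/(9·π) + 4·cos(5·x)/(25·π) + 4·cos(7·x)/(49·π) + 4·cos(9·x)/(81·π) + π/2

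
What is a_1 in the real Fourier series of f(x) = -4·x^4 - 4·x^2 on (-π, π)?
a_1 = (1/π) ∫_{-π}^{π} f(x)·cos(1x) dx.
Evaluate the integral (use parity and integration by parts as needed): a_1 = -176 + 32·π^2.

Final answer: -176 + 32·π^2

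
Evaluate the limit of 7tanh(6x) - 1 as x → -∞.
Evaluate the dominant behaviour as x → -∞; each term tends to a finite value or vanishes.
Limit = -8.

Final answer: -8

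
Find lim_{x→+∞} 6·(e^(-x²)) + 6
Evaluate the dominant behaviour as x → +∞; each term tends to a finite value or vanishes.
Limit = 6.

Final answer: 6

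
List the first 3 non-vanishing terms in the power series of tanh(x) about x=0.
2·x^5/15 - x^3/3 + x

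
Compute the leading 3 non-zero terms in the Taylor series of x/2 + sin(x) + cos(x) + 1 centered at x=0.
-x^2/2 + 3·x/2 + 2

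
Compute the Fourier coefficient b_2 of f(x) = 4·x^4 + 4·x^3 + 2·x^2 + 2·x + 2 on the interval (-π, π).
b_2 = (1/π) ∫_{-π}^{π} f(x)·sin(2x) dx.
Evaluate the integral (use parity and integration by parts as needed): b_2 = 4 - 4·π^2.

Final answer: 4 - 4·π^2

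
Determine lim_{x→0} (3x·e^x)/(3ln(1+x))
Both numerator and denominator → 0 as x → 0; this is a 0/0 indeterminate form.
Expand each to leading order near x = 0: numerator ~ 3·x, denominator ~ 3·x.
The limit of the ratio is 1.

Final answer: 1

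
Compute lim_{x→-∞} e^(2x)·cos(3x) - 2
Evaluate the dominant behaviour as x → -∞; each term tends to a finite value or vanishes.
Limit = -2.

Final answer: -2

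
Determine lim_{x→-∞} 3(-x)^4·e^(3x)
This is a 0·∞ indeterminate form at x → -∞.
Rewrite the product as 3(-x)^4 / e^(-3x) (an ∞/∞ form) and apply L'Hôpital, or use the standard hierarchy e^(3|x|) ≫ |(-x)^4| as x → -∞.
The indeterminate product → 0, so the limit = 0.

Final answer: 0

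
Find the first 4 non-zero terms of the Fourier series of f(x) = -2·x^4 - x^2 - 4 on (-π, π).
(-92 + 16·π^2)·cos(x) + (5 - 4·π^2)·cos(2·x) + (-20/27 + 16·π^2/9)·cos(3·x) - 2·π^4/5 - 4 - π^2/3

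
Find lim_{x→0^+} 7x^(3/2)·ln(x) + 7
The product is a 0·∞ indeterminate form at x → 0⁺.
Rewrite the product as 7·ln(x) / x^(-3/2) and apply L'Hôpital, or use the standard hierarchy x^(-3/2) ≫ |ln x| as x → 0⁺.
The indeterminate product → 0, so the limit = 7.

Final answer: 7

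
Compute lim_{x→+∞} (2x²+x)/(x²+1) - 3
Evaluate the dominant behaviour as x → +∞; each term tends to a finite value or vanishes.
Limit = -1.

Final answer: -1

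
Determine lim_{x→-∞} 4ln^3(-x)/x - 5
The quotient is an ∞/∞ indeterminate form as x → -∞.
Compare growth rates of the dominant terms (exponentials ≫ polynomials ≫ logarithms), or apply L'Hôpital's rule; the quotient → 0.
Adding the constant: 0 - 5 = -5. Limit = -5.

Final answer: -5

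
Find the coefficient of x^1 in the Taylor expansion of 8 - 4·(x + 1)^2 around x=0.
Expand to order 1: 8 - 4·(x + 1)^2 = 4 - 8·x + O(x^2).
The coefficient of x^1 is -8.

Final answer: -8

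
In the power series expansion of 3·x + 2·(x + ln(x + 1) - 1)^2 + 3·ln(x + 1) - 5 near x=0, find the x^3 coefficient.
Expand to order 3: 3·x + 2·(x + ln(x + 1) - 1)^2 + 3·ln(x + 1) - 5 = -13·x^3/3 + 17·x^2/2 - 2·x - 3 + O(x^4).
The coefficient of x^3 is -13/3.

Final answer: -13/3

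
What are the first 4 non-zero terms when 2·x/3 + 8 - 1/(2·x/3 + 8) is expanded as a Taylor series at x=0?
x^3/13824 - x^2/1152 + 65·x/96 + 63/8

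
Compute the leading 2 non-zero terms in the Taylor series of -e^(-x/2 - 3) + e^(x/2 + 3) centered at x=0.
x·(e^(-3)/2 + e^(3)/2) - e^(-3) + e^(3)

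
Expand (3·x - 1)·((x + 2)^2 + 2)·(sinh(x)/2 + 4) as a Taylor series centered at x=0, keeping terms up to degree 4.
8·x^4/3 + 17·x^3 + 51·x^2 + 53·x - 24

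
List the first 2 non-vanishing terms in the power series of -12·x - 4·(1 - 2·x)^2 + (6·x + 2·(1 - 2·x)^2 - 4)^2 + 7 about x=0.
12·x + 7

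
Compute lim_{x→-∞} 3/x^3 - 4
Evaluate the dominant behaviour as x → -∞; each term tends to a finite value or vanishes.
Limit = -4.

Final answer: -4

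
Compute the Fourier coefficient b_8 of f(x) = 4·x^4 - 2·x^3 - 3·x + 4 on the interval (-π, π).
b_8 = (1/π) ∫_{-π}^{π} f(x)·sin(8x) dx.
Evaluate the integral (use parity and integration by parts as needed): b_8 = 45/64 + π^2/2.

Final answer: 45/64 + π^2/2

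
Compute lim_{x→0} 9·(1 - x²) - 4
Direct substitution at x = 0 gives 5.

Final answer: 5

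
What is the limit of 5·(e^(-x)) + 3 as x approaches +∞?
Evaluate the dominant behaviour as x → +∞; each term tends to a finite value or vanishes.
Limit = 3.

Final answer: 3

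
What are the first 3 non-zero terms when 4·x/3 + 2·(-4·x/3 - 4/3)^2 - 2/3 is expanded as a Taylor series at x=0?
32·x^2/9 + 76·x/9 + 26/9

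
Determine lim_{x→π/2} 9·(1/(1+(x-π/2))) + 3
Direct substitution at x = π/2 gives 12.

Final answer: 12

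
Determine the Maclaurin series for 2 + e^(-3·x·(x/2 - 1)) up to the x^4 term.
-9·x^4/4 + 3·x^2 + 3·x + 3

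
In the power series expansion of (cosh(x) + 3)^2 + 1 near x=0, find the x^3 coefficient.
Expand to order 3: (cosh(x) + 3)^2 + 1 = 4·x^2 + 17 + O(x^4).
The coefficient of x^3 is 0.

Final answer: 0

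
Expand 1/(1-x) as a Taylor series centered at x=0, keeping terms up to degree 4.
x^4 + x^3 + x^2 + x + 1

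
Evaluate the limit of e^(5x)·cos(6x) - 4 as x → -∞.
Evaluate the dominant behaviour as x → -∞; each term tends to a finite value or vanishes.
Limit = -4.

Final answer: -4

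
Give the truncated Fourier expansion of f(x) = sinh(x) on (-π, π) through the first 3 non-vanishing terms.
sin(x)·sinh(π)/π - 4·sin(2·x)·sinh(π)/(5·π) + 3·sin(3·x)·sinh(π)/(5·π)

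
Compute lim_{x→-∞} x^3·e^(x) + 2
The product is a 0·∞ indeterminate form at x → -∞.
Rewrite the product as x^3 / e^(-x) (an ∞/∞ form) and apply L'Hôpital, or use the standard hierarchy e^(|x|) ≫ |x^3| as x → -∞.
The indeterminate product → 0, so the limit = 2.

Final answer: 2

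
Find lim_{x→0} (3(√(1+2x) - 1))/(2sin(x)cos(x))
Both numerator and denominator → 0 as x → 0; this is a 0/0 indeterminate form.
Expand each to leading order near x = 0: numerator ~ 3·x, denominator ~ 2·x.
The limit of the ratio is 3/2.

Final answer: 3/2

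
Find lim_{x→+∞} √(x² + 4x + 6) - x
As x → +∞: multiply by the conjugate to get (4x+6)/(√(x²+4x+6)+x); the denominator ~ 2x, so the limit is 4/2 = 2.
Limit = 2.

Final answer: 2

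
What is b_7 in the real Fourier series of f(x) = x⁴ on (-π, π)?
b_7 = (1/π) ∫_{-π}^{π} f(x)·sin(7x) dx.
Evaluate the integral (use parity and integration by parts as needed): b_7 = 0.

Final answer: 0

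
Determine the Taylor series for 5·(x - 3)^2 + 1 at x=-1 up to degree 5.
81 - 40·(x + 1) + 5·(x + 1)^2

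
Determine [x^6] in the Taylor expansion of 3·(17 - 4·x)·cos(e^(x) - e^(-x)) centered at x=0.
Expand to order 6: 3·(17 - 4·x)·cos(e^(x) - e^(-x)) = 68·x^6/5 + 24·x^3 - 102·x^2 - 12·x + 51 + O(x^7).
The coefficient of x^6 is 68/5.

Final answer: 68/5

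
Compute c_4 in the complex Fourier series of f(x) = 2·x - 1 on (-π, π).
Compute the real Fourier coefficients first: a_4 = 0, b_4 = -1.
Then c_4 = (a_4 − i·b_4)/2 = i/2.

Final answer: i/2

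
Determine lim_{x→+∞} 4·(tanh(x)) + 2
Evaluate the dominant behaviour as x → +∞; each term tends to a finite value or vanishes.
Limit = 6.

Final answer: 6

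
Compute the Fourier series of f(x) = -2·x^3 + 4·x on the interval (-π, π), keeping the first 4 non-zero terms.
(32 - 4·π^2)·sin(x) + (-7 + 2·π^2)·sin(2·x) + (32/9 - 4·π^2/3)·sin(3·x) + (-19/8 + π^2)·sin(4·x)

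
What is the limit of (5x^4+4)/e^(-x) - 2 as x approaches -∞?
The quotient is an ∞/∞ indeterminate form as x → -∞.
Compare growth rates of the dominant terms (exponentials ≫ polynomials ≫ logarithms), or apply L'Hôpital's rule; the quotient → 0.
Adding the constant: 0 - 2 = -2. Limit = -2.

Final answer: -2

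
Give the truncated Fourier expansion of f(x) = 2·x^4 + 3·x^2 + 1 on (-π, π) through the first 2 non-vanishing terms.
(84 - 16·π^2)·cos(x) + 1 + π^2 + 2·π^4/5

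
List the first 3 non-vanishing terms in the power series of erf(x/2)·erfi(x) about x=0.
113·x^6/(720·π) + x^4/(2·π) + 2·x^2/π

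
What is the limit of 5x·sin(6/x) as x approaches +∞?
As x → +∞: let u = 6/x → 0⁺; then 5·x·sin(6/x) = 5·6·sin(u)/u → 5·6·1 = 30.
Limit = 30.

Final answer: 30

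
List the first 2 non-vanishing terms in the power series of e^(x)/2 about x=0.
x/2 + 1/2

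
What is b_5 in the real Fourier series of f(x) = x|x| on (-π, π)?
b_5 = (1/π) ∫_{-π}^{π} f(x)·sin(5x) dx.
Evaluate the integral (use parity and integration by parts as needed): b_5 = (-8 + 50·π^2)/(125·π).

Final answer: (-8 + 50·π^2)/(125·π)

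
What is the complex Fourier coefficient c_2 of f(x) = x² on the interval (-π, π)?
Compute the real Fourier coefficients first: a_2 = 1, b_2 = 0.
Then c_2 = (a_2 − i·b_2)/2 = 1/2.

Final answer: 1/2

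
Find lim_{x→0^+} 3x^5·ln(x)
This is a 0·∞ indeterminate form at x → 0⁺.
Rewrite the product as 3·ln(x) / x^(-5) and apply L'Hôpital, or use the standard hierarchy x^(-5) ≫ |ln x| as x → 0⁺.
The indeterminate product → 0, so the limit = 0.

Final answer: 0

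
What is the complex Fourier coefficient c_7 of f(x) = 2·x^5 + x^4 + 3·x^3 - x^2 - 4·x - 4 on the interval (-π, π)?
Compute the real Fourier coefficients first: a_7 = 244/2401 - 8·π^2/49, b_7 = -20492/16807 + 214·π^2/343 + 4·π^4/7.
Then c_7 = (a_7 − i·b_7)/2 = -4·π^2/49 + 122/2401 - 2·i·π^4/7 - 107·i·π^2/343 + 10246·i/16807.

Final answer: -4·π^2/49 + 122/2401 - 2·i·π^4/7 - 107·i·π^2/343 + 10246·i/16807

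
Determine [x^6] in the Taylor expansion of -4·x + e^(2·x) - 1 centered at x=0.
Expand to order 6: -4·x + e^(2·x) - 1 = 4·x^6/45 + 4·x^5/15 + 2·x^4/3 + 4·x^3/3 + 2·x^2 - 2·x + O(x^7).
The coefficient of x^6 is 4/45.

Final answer: 4/45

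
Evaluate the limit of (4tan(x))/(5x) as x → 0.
Both numerator and denominator → 0 as x → 0; this is a 0/0 indeterminate form.
Expand each to leading order near x = 0: numerator ~ 4·x, denominator ~ 5·x.
The limit of the ratio is 4/5.

Final answer: 4/5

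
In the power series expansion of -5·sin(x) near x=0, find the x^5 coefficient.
Expand to order 5: -5·sin(x) = -x^5/24 + 5·x^3/6 - 5·x + O(x^6).
The coefficient of x^5 is -1/24.

Final answer: -1/24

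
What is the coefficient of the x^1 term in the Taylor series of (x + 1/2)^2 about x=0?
Expand to order 1: (x + 1/2)^2 = x + 1/4 + O(x^2).
The coefficient of x^1 is 1.

Final answer: 1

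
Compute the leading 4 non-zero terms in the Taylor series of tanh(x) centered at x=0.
-17·x^7/315 + 2·x^5/15 - x^3/3 + x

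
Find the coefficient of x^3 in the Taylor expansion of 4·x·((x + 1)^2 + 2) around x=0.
Expand to order 3: 4·x·((x + 1)^2 + 2) = 4·x^3 + 8·x^2 + 12·x + O(x^4).
The coefficient of x^3 is 4.

Final answer: 4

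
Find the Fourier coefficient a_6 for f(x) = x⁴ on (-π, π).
a_6 = (1/π) ∫_{-π}^{π} f(x)·cos(6x) dx.
Evaluate the integral (use parity and integration by parts as needed): a_6 = -1/27 + 2·π^2/9.

Final answer: -1/27 + 2·π^2/9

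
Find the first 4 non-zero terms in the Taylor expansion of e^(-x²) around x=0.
-x^6/6 + x^4/2 - x^2 + 1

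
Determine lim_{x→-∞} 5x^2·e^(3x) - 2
The product is a 0·∞ indeterminate form at x → -∞.
Rewrite the product as 5x^2 / e^(-3x) (an ∞/∞ form) and apply L'Hôpital, or use the standard hierarchy e^(3|x|) ≫ |x^2| as x → -∞.
The indeterminate product → 0, so the limit = -2.

Final answer: -2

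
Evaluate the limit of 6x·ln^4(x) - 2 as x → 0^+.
The product is a 0·∞ indeterminate form at x → 0⁺.
Rewrite the product as 6·ln^4(x) / x^(-1) and apply L'Hôpital, or use the standard hierarchy x^(-1) ≫ |ln x|^4 as x → 0⁺.
The indeterminate product → 0, so the limit = -2.

Final answer: -2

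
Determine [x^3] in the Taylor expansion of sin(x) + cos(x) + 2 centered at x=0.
Expand to order 3: sin(x) + cos(x) + 2 = -x^3/6 - x^2/2 + x + 3 + O(x^4).
The coefficient of x^3 is -1/6.

Final answer: -1/6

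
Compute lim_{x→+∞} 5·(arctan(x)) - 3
Evaluate the dominant behaviour as x → +∞; each term tends to a finite value or vanishes.
Limit = -3 + 5·π/2.

Final answer: -3 + 5·π/2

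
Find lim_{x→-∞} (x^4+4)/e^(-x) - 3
The quotient is an ∞/∞ indeterminate form as x → -∞.
Compare growth rates of the dominant terms (exponentials ≫ polynomials ≫ logarithms), or apply L'Hôpital's rule; the quotient → 0.
Adding the constant: 0 - 3 = -3. Limit = -3.

Final answer: -3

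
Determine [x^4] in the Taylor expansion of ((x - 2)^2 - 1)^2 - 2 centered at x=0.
Expand to order 4: ((x - 2)^2 - 1)^2 - 2 = x^4 - 8·x^3 + 22·x^2 - 24·x + 7 + O(x^5).
The coefficient of x^4 is 1.

Final answer: 1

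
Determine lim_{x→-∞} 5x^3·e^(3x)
This is a 0·∞ indeterminate form at x → -∞.
Rewrite the product as 5x^3 / e^(-3x) (an ∞/∞ form) and apply L'Hôpital, or use the standard hierarchy e^(3|x|) ≫ |x^3| as x → -∞.
The indeterminate product → 0, so the limit = 0.

Final answer: 0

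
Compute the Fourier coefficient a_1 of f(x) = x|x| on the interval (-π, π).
a_1 = (1/π) ∫_{-π}^{π} f(x)·cos(1x) dx.
Evaluate the integral (use parity and integration by parts as needed): a_1 = 0.

Final answer: 0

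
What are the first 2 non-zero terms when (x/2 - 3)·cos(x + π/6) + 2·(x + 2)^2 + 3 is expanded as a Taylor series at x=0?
x·(√(3)/4 + 19/2) - 3·√(3)/2 + 11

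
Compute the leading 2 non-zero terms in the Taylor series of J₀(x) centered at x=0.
1 - x^2/4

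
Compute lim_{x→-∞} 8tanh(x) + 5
Evaluate the dominant behaviour as x → -∞; each term tends to a finite value or vanishes.
Limit = -3.

Final answer: -3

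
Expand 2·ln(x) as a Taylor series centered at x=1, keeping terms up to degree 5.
2·(x - 1) - (x - 1)^2 + 2·(x - 1)^3/3 - (x - 1)^4/2 + 2·(x - 1)^5/5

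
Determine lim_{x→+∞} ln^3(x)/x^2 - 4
The quotient is an ∞/∞ indeterminate form as x → +∞.
The polynomial denominator x^2 dominates the logarithmic numerator (any positive power of x ≫ ln^3(x) as x → ∞), so the quotient → 0.
Adding the constant: 0 - 4 = -4. Limit = -4.

Final answer: -4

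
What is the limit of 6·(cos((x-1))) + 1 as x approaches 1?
Direct substitution at x = 1 gives 7.

Final answer: 7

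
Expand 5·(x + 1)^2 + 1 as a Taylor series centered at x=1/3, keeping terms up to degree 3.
89/9 + 40·(x - 1/3)/3 + 5·(x - 1/3)^2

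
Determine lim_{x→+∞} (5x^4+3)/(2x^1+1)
This is an ∞/∞ indeterminate form as x → +∞.
Divide numerator and denominator by x^4 and let the lower-order terms vanish; the numerator's degree 4 exceeds the denominator's degree 1, so the quotient diverges.
Limit = ∞.

Final answer: ∞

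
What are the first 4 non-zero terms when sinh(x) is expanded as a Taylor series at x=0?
x^7/5040 + x^5/120 + x^3/6 + x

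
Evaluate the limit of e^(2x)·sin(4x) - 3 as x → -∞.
Evaluate the dominant behaviour as x → -∞; each term tends to a finite value or vanishes.
Limit = -3.

Final answer: -3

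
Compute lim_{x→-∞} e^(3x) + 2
Evaluate the dominant behaviour as x → -∞; each term tends to a finite value or vanishes.
Limit = 2.

Final answer: 2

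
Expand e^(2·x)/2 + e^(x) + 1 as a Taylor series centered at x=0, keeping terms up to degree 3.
5·x^3/6 + 3·x^2/2 + 2·x + 5/2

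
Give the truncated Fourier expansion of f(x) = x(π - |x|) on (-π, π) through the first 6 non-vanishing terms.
8·sin(x)/π + 8·sin(3·x)/(27·π) + 8·sin(5·x)/(125·π) + 8·sin(7·x)/(343·π) + 8·sin(9·x)/(729·π) + 8·sin(11·x)/(1331·π)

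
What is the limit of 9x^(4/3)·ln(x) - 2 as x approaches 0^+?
The product is a 0·∞ indeterminate form at x → 0⁺.
Rewrite the product as 9·ln(x) / x^(-4/3) and apply L'Hôpital, or use the standard hierarchy x^(-4/3) ≫ |ln x| as x → 0⁺.
The indeterminate product → 0, so the limit = -2.

Final answer: -2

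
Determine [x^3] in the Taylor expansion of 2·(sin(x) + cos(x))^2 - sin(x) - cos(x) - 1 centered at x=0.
Expand to order 3: 2·(sin(x) + cos(x))^2 - sin(x) - cos(x) - 1 = -5·x^3/2 + x^2/2 + 3·x + O(x^4).
The coefficient of x^3 is -5/2.

Final answer: -5/2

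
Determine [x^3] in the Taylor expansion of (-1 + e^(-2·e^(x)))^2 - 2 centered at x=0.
Expand to order 3: (-1 + e^(-2·e^(x)))^2 - 2 = x^3·(-1 + e^(-2))^2·(2·e^(-2)/(3·(-1 + e^(-2))) - 4·e^(-4)/(-1 + e^(-2))^2) + x^2·(-1 + e^(-2))^2·(2·e^(-2)/(-1 + e^(-2)) + 4·e^(-4)/(-1 + e^(-2))^2) - 4·x·(-1 + e^(-2))·e^(-2) - 2 + (-1 + e^(-2))^2 + O(x^4).
The coefficient of x^3 is (-1 + e^(-2))^2·(2·e^(-2)/(3·(-1 + e^(-2))) - 4·e^(-4)/(-1 + e^(-2))^2).

Final answer: (-1 + e^(-2))^2·(2·e^(-2)/(3·(-1 + e^(-2))) - 4·e^(-4)/(-1 + e^(-2))^2)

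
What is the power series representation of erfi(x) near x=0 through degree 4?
2·x^3/(3·√(π)) + 2·x/√(π)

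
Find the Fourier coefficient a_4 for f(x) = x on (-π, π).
a_4 = (1/π) ∫_{-π}^{π} f(x)·cos(4x) dx.
Evaluate the integral (use parity and integration by parts as needed): a_4 = 0.

Final answer: 0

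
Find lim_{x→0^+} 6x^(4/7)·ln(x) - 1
The product is a 0·∞ indeterminate form at x → 0⁺.
Rewrite the product as 6·ln(x) / x^(-4/7) and apply L'Hôpital, or use the standard hierarchy x^(-4/7) ≫ |ln x| as x → 0⁺.
The indeterminate product → 0, so the limit = -1.

Final answer: -1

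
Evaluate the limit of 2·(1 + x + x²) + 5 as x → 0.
Direct substitution at x = 0 gives 7.

Final answer: 7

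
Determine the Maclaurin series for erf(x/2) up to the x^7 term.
-x^7/(2688·√(π)) + x^5/(160·√(π)) - x^3/(12·√(π)) + x/√(π)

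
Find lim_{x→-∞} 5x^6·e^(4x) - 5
The product is a 0·∞ indeterminate form at x → -∞.
Rewrite the product as 5x^6 / e^(-4x) (an ∞/∞ form) and apply L'Hôpital, or use the standard hierarchy e^(4|x|) ≫ |x^6| as x → -∞.
The indeterminate product → 0, so the limit = -5.

Final answer: -5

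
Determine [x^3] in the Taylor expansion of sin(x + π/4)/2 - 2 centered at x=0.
Expand to order 3: sin(x + π/4)/2 - 2 = -√(2)·x^3/24 - √(2)·x^2/8 + √(2)·x/4 - 2 + √(2)/4 + O(x^4).
The coefficient of x^3 is -√(2)/24.

Final answer: -√(2)/24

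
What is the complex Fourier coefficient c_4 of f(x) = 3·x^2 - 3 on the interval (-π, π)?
Compute the real Fourier coefficients first: a_4 = 3/4, b_4 = 0.
Then c_4 = (a_4 − i·b_4)/2 = 3/8.

Final answer: 3/8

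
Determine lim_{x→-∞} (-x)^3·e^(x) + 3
The product is a 0·∞ indeterminate form at x → -∞.
Rewrite the product as (-x)^3 / e^(-x) (an ∞/∞ form) and apply L'Hôpital, or use the standard hierarchy e^(|x|) ≫ |(-x)^3| as x → -∞.
The indeterminate product → 0, so the limit = 3.

Final answer: 3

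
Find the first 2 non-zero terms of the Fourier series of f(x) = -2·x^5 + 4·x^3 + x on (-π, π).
(-526 - 4·π^4 + 88·π^2)·sin(x) + (-14·π^2 + 20 + 2·π^4)·sin(2·x)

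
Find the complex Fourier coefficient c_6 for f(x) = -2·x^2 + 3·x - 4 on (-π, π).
Compute the real Fourier coefficients first: a_6 = -2/9, b_6 = -1.
Then c_6 = (a_6 − i·b_6)/2 = -1/9 + i/2.

Final answer: -1/9 + i/2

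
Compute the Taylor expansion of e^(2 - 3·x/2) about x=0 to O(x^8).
-243·x^7·e^(2)/71680 + 81·x^6·e^(2)/5120 - 81·x^5·e^(2)/1280 + 27·x^4·e^(2)/128 - 9·x^3·e^(2)/16 + 9·x^2·e^(2)/8 - 3·x·e^(2)/2 + e^(2)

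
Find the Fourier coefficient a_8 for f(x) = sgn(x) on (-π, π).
a_8 = (1/π) ∫_{-π}^{π} f(x)·cos(8x) dx.
Evaluate the integral (use parity and integration by parts as needed): a_8 = 0.

Final answer: 0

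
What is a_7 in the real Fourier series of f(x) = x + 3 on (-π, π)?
a_7 = (1/π) ∫_{-π}^{π} f(x)·cos(7x) dx.
Evaluate the integral (use parity and integration by parts as needed): a_7 = 0.

Final answer: 0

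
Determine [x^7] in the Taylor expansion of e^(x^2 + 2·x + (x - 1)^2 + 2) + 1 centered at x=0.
Expand to order 7: e^(x^2 + 2·x + (x - 1)^2 + 2) + 1 = 4·x^6·e^(3)/3 + 2·x^4·e^(3) + 2·x^2·e^(3) + 1 + e^(3) + O(x^8).
The coefficient of x^7 is 0.

Final answer: 0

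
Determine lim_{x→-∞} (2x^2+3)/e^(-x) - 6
The quotient is an ∞/∞ indeterminate form as x → -∞.
Compare growth rates of the dominant terms (exponentials ≫ polynomials ≫ logarithms), or apply L'Hôpital's rule; the quotient → 0.
Adding the constant: 0 - 6 = -6. Limit = -6.

Final answer: -6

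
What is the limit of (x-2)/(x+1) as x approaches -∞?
Evaluate the dominant behaviour as x → -∞; each term tends to a finite value or vanishes.
Limit = 1.

Final answer: 1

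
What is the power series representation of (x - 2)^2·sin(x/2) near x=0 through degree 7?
41·x^7/161280 - x^6/960 - 19·x^5/960 + x^4/12 + 5·x^3/12 - 2·x^2 + 2·x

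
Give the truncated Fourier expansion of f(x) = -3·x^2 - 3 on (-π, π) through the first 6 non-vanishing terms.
12·cos(x) - 3·cos(2·x) + 4·cos(3·x)/3 - 3·cos(4·x)/4 + 12·cos(5·x)/25 - π^2 - 3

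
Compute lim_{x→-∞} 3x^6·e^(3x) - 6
The product is a 0·∞ indeterminate form at x → -∞.
Rewrite the product as 3x^6 / e^(-3x) (an ∞/∞ form) and apply L'Hôpital, or use the standard hierarchy e^(3|x|) ≫ |x^6| as x → -∞.
The indeterminate product → 0, so the limit = -6.

Final answer: -6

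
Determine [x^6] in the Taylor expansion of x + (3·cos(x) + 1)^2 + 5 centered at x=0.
Expand to order 6: x + (3·cos(x) + 1)^2 + 5 = -49·x^6/120 + 13·x^4/4 - 12·x^2 + x + 21 + O(x^7).
The coefficient of x^6 is -49/120.

Final answer: -49/120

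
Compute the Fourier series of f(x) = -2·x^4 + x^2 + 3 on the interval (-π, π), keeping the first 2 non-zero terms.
(-100 + 16·π^2)·cos(x) - 2·π^4/5 + 3 + π^2/3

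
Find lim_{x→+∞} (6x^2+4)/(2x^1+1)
This is an ∞/∞ indeterminate form as x → +∞.
Divide numerator and denominator by x^2 and let the lower-order terms vanish; the numerator's degree 2 exceeds the denominator's degree 1, so the quotient diverges.
Limit = ∞.

Final answer: ∞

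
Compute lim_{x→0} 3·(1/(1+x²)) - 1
Direct substitution at x = 0 gives 2.

Final answer: 2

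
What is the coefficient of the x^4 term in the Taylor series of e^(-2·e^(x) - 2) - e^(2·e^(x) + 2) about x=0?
Expand to order 4: e^(-2·e^(x) - 2) - e^(2·e^(x) + 2) = x^4·(-47·e^(4)/12 - e^(-4)/4) + x^3·(-11·e^(4)/3 + e^(-4)/3) + x^2·(-3·e^(4) + e^(-4)) + x·(-2·e^(4) - 2·e^(-4)) - e^(4) + e^(-4) + O(x^5).
The coefficient of x^4 is -47·e^(4)/12 - e^(-4)/4.

Final answer: -47·e^(4)/12 - e^(-4)/4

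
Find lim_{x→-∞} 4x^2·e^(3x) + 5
The product is a 0·∞ indeterminate form at x → -∞.
Rewrite the product as 4x^2 / e^(-3x) (an ∞/∞ form) and apply L'Hôpital, or use the standard hierarchy e^(3|x|) ≫ |x^2| as x → -∞.
The indeterminate product → 0, so the limit = 5.

Final answer: 5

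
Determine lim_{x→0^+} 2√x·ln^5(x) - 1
The product is a 0·∞ indeterminate form at x → 0⁺.
Rewrite the product as 2·ln^5(x) / x^(-1/2) and apply L'Hôpital, or use the standard hierarchy x^(-1/2) ≫ |ln x|^5 as x → 0⁺.
The indeterminate product → 0, so the limit = -1.

Final answer: -1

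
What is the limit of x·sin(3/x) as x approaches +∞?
As x → +∞: let u = 3/x → 0⁺; then x·sin(3/x) = 3·sin(u)/u → 3·1 = 3.
Limit = 3.

Final answer: 3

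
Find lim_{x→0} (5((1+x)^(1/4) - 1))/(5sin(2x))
Both numerator and denominator → 0 as x → 0; this is a 0/0 indeterminate form.
Expand each to leading order near x = 0: numerator ~ 5·x/4, denominator ~ 10·x.
The limit of the ratio is 1/8.

Final answer: 1/8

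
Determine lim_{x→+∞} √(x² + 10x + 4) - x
As x → +∞: multiply by the conjugate to get (10x+4)/(√(x²+10x+4)+x); the denominator ~ 2x, so the limit is 10/2 = 5.
Limit = 5.

Final answer: 5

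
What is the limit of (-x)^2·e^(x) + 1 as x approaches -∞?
The product is a 0·∞ indeterminate form at x → -∞.
Rewrite the product as (-x)^2 / e^(-x) (an ∞/∞ form) and apply L'Hôpital, or use the standard hierarchy e^(|x|) ≫ |(-x)^2| as x → -∞.
The indeterminate product → 0, so the limit = 1.

Final answer: 1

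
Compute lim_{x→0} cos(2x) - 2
Direct substitution at x = 0 gives -1.

Final answer: -1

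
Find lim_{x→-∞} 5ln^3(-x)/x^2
This is an ∞/∞ indeterminate form as x → -∞.
Compare growth rates of the dominant terms (exponentials ≫ polynomials ≫ logarithms), or apply L'Hôpital's rule; the quotient → 0.
Limit = 0.

Final answer: 0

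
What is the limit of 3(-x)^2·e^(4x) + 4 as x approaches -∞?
The product is a 0·∞ indeterminate form at x → -∞.
Rewrite the product as 3(-x)^2 / e^(-4x) (an ∞/∞ form) and apply L'Hôpital, or use the standard hierarchy e^(4|x|) ≫ |(-x)^2| as x → -∞.
The indeterminate product → 0, so the limit = 4.

Final answer: 4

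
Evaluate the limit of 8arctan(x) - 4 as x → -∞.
Evaluate the dominant behaviour as x → -∞; each term tends to a finite value or vanishes.
Limit = -4·π - 4.

Final answer: -4·π - 4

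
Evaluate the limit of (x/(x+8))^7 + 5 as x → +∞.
As x → +∞: x/(x+8) = 1/(1 + 8/x) → 1, and the 7th power of a limit-1 base also → 1; with the additive constant, 1 + 5 = 6.
Limit = 6.

Final answer: 6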